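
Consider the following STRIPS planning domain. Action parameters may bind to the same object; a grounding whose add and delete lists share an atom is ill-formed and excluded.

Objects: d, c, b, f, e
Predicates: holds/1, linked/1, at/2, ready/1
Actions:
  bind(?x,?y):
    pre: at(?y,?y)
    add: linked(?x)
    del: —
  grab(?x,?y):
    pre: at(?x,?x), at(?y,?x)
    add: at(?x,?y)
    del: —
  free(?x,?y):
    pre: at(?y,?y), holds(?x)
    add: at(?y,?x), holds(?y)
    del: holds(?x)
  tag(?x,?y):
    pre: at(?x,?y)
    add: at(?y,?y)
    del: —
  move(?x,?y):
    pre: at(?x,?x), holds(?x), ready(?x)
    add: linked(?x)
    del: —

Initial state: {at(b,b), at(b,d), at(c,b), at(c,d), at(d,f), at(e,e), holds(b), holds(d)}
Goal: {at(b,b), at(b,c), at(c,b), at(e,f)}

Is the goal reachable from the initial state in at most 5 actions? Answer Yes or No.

Yes

1. grab(b,c)  →  {at(b,b), at(b,c), at(b,d), at(c,b), at(c,d), at(d,f), at(e,e), holds(b), holds(d)}
2. tag(d,f)  →  {at(b,b), at(b,c), at(b,d), at(c,b), at(c,d), at(d,f), at(e,e), at(f,f), holds(b), holds(d)}
3. free(d,f)  →  {at(b,b), at(b,c), at(b,d), at(c,b), at(c,d), at(d,f), at(e,e), at(f,d), at(f,f), holds(b), holds(f)}
4. free(f,e)  →  {at(b,b), at(b,c), at(b,d), at(c,b), at(c,d), at(d,f), at(e,e), at(e,f), at(f,d), at(f,f), holds(b), holds(e)}
optimal plan length = 4; 4 ≤ 5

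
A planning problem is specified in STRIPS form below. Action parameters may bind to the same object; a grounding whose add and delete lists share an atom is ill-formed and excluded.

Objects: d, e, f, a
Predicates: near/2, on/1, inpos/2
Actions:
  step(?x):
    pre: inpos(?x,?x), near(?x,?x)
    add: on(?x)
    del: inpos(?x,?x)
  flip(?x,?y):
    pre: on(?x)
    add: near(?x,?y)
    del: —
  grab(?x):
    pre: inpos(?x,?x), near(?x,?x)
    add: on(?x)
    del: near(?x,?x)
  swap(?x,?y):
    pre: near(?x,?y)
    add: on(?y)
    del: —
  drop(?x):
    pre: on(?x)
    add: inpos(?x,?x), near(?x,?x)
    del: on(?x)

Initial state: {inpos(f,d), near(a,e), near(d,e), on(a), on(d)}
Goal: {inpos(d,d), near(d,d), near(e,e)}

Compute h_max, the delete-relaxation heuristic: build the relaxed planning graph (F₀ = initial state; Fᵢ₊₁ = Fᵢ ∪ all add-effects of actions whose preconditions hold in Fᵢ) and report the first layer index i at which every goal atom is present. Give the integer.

F0 = init (5 atoms)
F1 = F0 ∪ {inpos(a,a), inpos(d,d), near(a,a), near(a,d), near(a,f), near(d,a), near(d,d), near(d,f), on(e)}  (14 atoms)
F2 = F1 ∪ {inpos(e,e), near(e,a), near(e,d), near(e,e), near(e,f), on(f)}  (20 atoms)
goal ⊆ F2  ⇒  h_max = 2

2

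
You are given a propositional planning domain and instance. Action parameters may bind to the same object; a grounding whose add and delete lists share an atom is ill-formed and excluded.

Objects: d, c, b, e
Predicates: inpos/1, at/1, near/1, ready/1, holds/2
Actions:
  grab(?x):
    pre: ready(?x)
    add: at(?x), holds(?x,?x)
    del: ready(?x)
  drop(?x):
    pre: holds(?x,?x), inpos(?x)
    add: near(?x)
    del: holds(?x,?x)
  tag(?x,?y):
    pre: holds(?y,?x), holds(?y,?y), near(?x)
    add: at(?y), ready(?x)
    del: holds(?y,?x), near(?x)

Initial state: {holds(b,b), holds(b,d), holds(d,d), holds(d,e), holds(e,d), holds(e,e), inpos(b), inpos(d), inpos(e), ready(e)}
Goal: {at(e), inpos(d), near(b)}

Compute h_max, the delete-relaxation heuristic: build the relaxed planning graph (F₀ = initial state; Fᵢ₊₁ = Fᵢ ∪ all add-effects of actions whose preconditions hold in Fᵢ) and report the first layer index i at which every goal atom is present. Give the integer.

F0 = init (10 atoms)
F1 = F0 ∪ {at(e), near(b), near(d), near(e)}  (14 atoms)
goal ⊆ F1  ⇒  h_max = 1

1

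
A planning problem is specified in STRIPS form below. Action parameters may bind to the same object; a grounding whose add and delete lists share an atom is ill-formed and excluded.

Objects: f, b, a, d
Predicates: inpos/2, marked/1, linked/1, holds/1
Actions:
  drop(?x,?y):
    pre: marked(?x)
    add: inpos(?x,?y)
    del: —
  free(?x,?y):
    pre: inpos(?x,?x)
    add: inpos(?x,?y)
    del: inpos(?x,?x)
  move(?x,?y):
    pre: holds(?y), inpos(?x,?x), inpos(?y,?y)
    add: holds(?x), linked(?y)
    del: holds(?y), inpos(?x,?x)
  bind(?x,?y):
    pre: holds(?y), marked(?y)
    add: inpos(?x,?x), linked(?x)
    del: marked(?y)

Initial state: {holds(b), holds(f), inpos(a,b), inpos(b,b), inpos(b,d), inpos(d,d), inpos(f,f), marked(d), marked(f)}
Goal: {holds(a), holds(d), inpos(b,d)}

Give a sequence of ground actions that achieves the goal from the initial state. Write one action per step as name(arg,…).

1. move(d,f)  →  {holds(b), holds(d), inpos(a,b), inpos(b,b), inpos(b,d), inpos(f,f), linked(f), marked(d), marked(f)}
2. bind(a,d)  →  {holds(b), holds(d), inpos(a,a), inpos(a,b), inpos(b,b), inpos(b,d), inpos(f,f), linked(a), linked(f), marked(f)}
3. move(a,b)  →  {holds(a), holds(d), inpos(a,b), inpos(b,b), inpos(b,d), inpos(f,f), linked(a), linked(b), linked(f), marked(f)}

move(d,f); bind(a,d); move(a,b)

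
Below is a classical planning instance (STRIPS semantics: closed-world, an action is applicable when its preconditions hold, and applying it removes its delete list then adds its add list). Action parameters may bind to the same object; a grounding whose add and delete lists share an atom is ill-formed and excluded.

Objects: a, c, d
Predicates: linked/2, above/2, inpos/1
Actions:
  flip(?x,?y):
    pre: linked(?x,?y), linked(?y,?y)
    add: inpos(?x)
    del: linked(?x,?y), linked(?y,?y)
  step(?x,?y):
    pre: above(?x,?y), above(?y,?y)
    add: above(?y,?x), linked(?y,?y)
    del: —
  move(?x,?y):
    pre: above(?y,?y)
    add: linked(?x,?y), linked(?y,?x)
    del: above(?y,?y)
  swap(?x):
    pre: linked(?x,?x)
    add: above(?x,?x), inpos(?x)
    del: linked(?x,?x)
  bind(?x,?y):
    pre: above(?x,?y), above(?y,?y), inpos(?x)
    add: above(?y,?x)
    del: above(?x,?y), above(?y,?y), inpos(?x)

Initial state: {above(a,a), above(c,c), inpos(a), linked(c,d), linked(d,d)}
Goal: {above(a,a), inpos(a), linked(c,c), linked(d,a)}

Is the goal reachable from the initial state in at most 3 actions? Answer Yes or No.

1. step(c,c)  →  {above(a,a), above(c,c), inpos(a), linked(c,c), linked(c,d), linked(d,d)}
2. swap(d)  →  {above(a,a), above(c,c), above(d,d), inpos(a), inpos(d), linked(c,c), linked(c,d)}
3. move(a,d)  →  {above(a,a), above(c,c), inpos(a), inpos(d), linked(a,d), linked(c,c), linked(c,d), linked(d,a)}
optimal plan length = 3; 3 ≤ 3

Yes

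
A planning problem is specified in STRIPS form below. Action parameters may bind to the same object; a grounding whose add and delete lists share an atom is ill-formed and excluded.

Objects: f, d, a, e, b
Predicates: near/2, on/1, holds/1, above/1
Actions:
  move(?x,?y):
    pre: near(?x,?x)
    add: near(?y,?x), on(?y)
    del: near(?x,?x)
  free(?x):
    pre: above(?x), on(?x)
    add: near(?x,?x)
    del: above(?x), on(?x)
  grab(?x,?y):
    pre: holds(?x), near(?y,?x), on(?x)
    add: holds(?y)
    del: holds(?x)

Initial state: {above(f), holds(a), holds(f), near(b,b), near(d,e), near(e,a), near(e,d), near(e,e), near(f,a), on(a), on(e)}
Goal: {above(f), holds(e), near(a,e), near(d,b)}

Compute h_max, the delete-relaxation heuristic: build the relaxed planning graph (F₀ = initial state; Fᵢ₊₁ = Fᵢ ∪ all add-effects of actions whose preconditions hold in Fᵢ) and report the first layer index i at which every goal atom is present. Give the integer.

F0 = init (11 atoms)
F1 = F0 ∪ {holds(e), near(a,b), near(a,e), near(b,e), near(d,b), near(e,b), near(f,b), near(f,e), on(b), on(d), on(f)}  (22 atoms)
goal ⊆ F1  ⇒  h_max = 1

1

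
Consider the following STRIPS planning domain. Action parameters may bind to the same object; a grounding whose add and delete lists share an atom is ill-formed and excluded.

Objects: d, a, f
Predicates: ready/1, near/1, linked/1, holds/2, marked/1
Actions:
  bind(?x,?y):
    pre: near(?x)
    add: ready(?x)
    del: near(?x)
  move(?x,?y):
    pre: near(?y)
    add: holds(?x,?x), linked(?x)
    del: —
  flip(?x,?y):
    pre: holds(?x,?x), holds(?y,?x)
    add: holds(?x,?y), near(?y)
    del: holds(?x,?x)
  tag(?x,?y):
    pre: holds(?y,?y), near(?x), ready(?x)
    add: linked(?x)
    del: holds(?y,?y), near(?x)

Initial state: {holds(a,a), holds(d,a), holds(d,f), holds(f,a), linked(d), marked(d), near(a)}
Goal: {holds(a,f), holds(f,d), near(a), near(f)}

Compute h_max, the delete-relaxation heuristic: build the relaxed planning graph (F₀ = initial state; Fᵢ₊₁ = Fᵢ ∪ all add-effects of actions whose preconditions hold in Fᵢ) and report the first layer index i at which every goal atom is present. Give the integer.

2

F0 = init (7 atoms)
F1 = F0 ∪ {holds(a,d), holds(a,f), holds(d,d), holds(f,f), linked(a), linked(f), near(d), near(f), ready(a)}  (16 atoms)
F2 = F1 ∪ {holds(f,d), ready(d), ready(f)}  (19 atoms)
goal ⊆ F2  ⇒  h_max = 2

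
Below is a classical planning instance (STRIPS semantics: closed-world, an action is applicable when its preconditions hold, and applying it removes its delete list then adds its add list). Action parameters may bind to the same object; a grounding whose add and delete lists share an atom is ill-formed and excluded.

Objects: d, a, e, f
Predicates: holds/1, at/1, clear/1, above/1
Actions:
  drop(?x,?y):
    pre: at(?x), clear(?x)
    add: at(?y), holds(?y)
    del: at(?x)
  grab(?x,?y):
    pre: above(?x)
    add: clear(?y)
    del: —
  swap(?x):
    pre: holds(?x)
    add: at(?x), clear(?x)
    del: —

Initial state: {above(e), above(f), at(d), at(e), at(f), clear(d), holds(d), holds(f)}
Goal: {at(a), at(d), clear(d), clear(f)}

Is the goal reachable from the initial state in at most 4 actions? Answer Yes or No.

Yes

1. grab(e,f)  →  {above(e), above(f), at(d), at(e), at(f), clear(d), clear(f), holds(d), holds(f)}
2. drop(f,a)  →  {above(e), above(f), at(a), at(d), at(e), clear(d), clear(f), holds(a), holds(d), holds(f)}
optimal plan length = 2; 2 ≤ 4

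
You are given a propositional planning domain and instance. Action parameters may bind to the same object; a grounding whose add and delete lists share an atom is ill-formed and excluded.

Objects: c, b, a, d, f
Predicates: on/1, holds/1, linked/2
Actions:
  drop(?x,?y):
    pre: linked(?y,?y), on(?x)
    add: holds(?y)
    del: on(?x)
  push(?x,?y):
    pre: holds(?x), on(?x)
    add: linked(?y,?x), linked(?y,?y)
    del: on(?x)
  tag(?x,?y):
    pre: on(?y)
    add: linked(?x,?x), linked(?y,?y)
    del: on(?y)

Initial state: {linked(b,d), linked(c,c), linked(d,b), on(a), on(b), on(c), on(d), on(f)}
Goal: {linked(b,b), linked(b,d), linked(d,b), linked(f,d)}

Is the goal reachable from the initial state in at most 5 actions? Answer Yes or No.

Yes

1. tag(d,b)  →  {linked(b,b), linked(b,d), linked(c,c), linked(d,b), linked(d,d), on(a), on(c), on(d), on(f)}
2. drop(c,d)  →  {holds(d), linked(b,b), linked(b,d), linked(c,c), linked(d,b), linked(d,d), on(a), on(d), on(f)}
3. push(d,f)  →  {holds(d), linked(b,b), linked(b,d), linked(c,c), linked(d,b), linked(d,d), linked(f,d), linked(f,f), on(a), on(f)}
optimal plan length = 3; 3 ≤ 5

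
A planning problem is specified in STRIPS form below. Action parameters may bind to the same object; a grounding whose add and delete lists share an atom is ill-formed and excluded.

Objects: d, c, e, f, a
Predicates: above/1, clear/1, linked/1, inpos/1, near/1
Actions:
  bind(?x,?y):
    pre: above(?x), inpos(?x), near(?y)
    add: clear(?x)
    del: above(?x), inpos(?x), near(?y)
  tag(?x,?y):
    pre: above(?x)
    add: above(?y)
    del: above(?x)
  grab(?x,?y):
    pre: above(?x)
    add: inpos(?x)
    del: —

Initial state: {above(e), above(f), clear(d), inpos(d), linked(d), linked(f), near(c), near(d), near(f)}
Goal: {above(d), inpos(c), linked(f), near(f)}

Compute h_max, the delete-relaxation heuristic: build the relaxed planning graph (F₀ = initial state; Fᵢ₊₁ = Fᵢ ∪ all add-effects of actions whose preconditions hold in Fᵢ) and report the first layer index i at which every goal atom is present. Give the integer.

2

F0 = init (9 atoms)
F1 = F0 ∪ {above(a), above(c), above(d), inpos(e), inpos(f)}  (14 atoms)
F2 = F1 ∪ {clear(e), clear(f), inpos(a), inpos(c)}  (18 atoms)
goal ⊆ F2  ⇒  h_max = 2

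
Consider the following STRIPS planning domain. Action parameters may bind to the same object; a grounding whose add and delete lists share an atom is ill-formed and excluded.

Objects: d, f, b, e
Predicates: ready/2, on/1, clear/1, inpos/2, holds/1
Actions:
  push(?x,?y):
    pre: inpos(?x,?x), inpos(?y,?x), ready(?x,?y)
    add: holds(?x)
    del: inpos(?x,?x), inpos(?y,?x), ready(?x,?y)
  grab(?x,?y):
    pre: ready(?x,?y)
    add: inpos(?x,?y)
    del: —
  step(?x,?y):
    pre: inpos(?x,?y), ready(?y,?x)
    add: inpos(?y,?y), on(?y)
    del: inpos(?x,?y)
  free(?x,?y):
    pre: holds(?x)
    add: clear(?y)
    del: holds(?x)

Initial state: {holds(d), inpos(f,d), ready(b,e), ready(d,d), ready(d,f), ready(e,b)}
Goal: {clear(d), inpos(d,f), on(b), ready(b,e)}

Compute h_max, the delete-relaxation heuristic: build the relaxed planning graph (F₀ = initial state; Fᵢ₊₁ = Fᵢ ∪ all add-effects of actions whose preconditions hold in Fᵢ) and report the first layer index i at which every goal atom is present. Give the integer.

F0 = init (6 atoms)
F1 = F0 ∪ {clear(b), clear(d), clear(e), clear(f), inpos(b,e), inpos(d,d), inpos(d,f), inpos(e,b), on(d)}  (15 atoms)
F2 = F1 ∪ {inpos(b,b), inpos(e,e), on(b), on(e)}  (19 atoms)
goal ⊆ F2  ⇒  h_max = 2

2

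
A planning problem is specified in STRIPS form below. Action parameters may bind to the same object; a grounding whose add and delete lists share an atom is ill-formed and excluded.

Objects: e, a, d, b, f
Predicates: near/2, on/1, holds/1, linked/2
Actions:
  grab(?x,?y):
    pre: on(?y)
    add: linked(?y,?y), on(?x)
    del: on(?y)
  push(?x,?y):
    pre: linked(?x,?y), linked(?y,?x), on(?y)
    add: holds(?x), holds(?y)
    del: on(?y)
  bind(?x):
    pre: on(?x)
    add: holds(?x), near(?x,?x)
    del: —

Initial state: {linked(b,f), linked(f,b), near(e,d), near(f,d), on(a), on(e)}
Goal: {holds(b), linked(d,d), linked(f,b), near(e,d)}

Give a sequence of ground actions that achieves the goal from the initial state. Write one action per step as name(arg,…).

1. grab(d,e)  →  {linked(b,f), linked(e,e), linked(f,b), near(e,d), near(f,d), on(a), on(d)}
2. grab(b,d)  →  {linked(b,f), linked(d,d), linked(e,e), linked(f,b), near(e,d), near(f,d), on(a), on(b)}
3. push(f,b)  →  {holds(b), holds(f), linked(b,f), linked(d,d), linked(e,e), linked(f,b), near(e,d), near(f,d), on(a)}

grab(d,e); grab(b,d); push(f,b)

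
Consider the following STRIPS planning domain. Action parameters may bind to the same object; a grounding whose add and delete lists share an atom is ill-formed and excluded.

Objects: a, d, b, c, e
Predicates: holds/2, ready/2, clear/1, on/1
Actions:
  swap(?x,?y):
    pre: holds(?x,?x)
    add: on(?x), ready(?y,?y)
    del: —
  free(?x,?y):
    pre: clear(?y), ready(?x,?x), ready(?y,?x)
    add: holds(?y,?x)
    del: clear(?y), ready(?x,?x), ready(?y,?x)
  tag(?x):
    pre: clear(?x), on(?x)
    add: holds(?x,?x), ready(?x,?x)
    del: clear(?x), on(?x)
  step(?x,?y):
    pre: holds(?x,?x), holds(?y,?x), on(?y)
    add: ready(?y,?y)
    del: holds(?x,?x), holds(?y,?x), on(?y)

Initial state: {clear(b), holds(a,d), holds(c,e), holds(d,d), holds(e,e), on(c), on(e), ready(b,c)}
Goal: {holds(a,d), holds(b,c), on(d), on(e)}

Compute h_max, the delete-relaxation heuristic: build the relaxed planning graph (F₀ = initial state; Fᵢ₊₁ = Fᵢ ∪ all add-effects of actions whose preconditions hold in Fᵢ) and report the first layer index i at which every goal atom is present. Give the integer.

2

F0 = init (8 atoms)
F1 = F0 ∪ {on(d), ready(a,a), ready(b,b), ready(c,c), ready(d,d), ready(e,e)}  (14 atoms)
F2 = F1 ∪ {holds(b,b), holds(b,c)}  (16 atoms)
goal ⊆ F2  ⇒  h_max = 2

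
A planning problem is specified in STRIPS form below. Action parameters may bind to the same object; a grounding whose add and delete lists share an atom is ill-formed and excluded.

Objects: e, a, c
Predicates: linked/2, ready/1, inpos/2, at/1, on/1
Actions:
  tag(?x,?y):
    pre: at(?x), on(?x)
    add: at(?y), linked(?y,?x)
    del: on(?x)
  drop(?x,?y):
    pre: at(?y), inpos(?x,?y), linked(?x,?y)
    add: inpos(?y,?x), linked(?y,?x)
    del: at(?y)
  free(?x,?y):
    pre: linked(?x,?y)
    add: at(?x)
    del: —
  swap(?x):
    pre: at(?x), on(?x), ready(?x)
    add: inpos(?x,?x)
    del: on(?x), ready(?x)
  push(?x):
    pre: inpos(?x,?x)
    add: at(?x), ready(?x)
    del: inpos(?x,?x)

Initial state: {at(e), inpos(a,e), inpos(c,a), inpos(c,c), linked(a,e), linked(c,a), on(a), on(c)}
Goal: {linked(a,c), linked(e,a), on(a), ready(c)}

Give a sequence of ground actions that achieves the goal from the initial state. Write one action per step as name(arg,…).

1. drop(a,e)  →  {inpos(a,e), inpos(c,a), inpos(c,c), inpos(e,a), linked(a,e), linked(c,a), linked(e,a), on(a), on(c)}
2. push(c)  →  {at(c), inpos(a,e), inpos(c,a), inpos(e,a), linked(a,e), linked(c,a), linked(e,a), on(a), on(c), ready(c)}
3. tag(c,a)  →  {at(a), at(c), inpos(a,e), inpos(c,a), inpos(e,a), linked(a,c), linked(a,e), linked(c,a), linked(e,a), on(a), ready(c)}

drop(a,e); push(c); tag(c,a)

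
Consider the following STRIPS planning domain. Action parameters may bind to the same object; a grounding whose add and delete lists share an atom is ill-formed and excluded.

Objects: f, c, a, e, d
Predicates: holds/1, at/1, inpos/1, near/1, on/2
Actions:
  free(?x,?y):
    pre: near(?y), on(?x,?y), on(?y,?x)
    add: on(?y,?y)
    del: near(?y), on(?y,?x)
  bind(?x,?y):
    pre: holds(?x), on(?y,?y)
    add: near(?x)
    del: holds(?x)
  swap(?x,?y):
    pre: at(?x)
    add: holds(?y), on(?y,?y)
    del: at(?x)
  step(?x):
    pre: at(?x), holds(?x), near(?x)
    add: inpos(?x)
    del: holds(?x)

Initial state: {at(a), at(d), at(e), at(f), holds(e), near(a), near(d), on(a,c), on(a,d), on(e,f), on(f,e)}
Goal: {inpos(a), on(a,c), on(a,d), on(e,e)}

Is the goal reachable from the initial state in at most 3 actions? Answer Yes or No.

Yes

1. swap(f,a)  →  {at(a), at(d), at(e), holds(a), holds(e), near(a), near(d), on(a,a), on(a,c), on(a,d), on(e,f), on(f,e)}
2. swap(e,e)  →  {at(a), at(d), holds(a), holds(e), near(a), near(d), on(a,a), on(a,c), on(a,d), on(e,e), on(e,f), on(f,e)}
3. step(a)  →  {at(a), at(d), holds(e), inpos(a), near(a), near(d), on(a,a), on(a,c), on(a,d), on(e,e), on(e,f), on(f,e)}
optimal plan length = 3; 3 ≤ 3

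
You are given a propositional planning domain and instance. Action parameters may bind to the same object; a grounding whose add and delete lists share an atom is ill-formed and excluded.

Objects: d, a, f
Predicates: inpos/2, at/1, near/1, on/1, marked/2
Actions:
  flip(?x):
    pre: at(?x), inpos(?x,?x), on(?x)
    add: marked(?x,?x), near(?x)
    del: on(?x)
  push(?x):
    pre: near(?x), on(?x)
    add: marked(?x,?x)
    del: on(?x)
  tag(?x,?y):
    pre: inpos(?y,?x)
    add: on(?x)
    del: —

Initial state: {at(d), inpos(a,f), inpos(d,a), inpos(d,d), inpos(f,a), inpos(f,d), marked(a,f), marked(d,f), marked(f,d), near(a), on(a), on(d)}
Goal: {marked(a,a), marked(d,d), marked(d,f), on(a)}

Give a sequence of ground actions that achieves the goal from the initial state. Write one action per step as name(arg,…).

flip(d); push(a); tag(a,d)

1. flip(d)  →  {at(d), inpos(a,f), inpos(d,a), inpos(d,d), inpos(f,a), inpos(f,d), marked(a,f), marked(d,d), marked(d,f), marked(f,d), near(a), near(d), on(a)}
2. push(a)  →  {at(d), inpos(a,f), inpos(d,a), inpos(d,d), inpos(f,a), inpos(f,d), marked(a,a), marked(a,f), marked(d,d), marked(d,f), marked(f,d), near(a), near(d)}
3. tag(a,d)  →  {at(d), inpos(a,f), inpos(d,a), inpos(d,d), inpos(f,a), inpos(f,d), marked(a,a), marked(a,f), marked(d,d), marked(d,f), marked(f,d), near(a), near(d), on(a)}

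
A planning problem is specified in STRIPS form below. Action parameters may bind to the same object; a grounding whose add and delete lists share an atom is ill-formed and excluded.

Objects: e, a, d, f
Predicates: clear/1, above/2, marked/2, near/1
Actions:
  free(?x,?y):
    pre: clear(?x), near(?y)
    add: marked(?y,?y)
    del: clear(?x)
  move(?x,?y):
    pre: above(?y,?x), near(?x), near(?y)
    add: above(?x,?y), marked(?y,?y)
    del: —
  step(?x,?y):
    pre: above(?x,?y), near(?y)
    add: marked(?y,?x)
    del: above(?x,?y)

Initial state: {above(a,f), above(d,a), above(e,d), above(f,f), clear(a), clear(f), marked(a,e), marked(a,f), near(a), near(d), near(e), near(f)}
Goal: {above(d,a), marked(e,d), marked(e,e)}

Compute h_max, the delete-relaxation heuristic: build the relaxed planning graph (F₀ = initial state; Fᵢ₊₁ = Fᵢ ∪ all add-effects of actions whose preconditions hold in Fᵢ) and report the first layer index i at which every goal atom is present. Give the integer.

F0 = init (12 atoms)
F1 = F0 ∪ {above(a,d), above(d,e), above(f,a), marked(a,a), marked(a,d), marked(d,d), marked(d,e), marked(e,e), marked(f,a), marked(f,f)}  (22 atoms)
F2 = F1 ∪ {marked(d,a), marked(e,d)}  (24 atoms)
goal ⊆ F2  ⇒  h_max = 2

2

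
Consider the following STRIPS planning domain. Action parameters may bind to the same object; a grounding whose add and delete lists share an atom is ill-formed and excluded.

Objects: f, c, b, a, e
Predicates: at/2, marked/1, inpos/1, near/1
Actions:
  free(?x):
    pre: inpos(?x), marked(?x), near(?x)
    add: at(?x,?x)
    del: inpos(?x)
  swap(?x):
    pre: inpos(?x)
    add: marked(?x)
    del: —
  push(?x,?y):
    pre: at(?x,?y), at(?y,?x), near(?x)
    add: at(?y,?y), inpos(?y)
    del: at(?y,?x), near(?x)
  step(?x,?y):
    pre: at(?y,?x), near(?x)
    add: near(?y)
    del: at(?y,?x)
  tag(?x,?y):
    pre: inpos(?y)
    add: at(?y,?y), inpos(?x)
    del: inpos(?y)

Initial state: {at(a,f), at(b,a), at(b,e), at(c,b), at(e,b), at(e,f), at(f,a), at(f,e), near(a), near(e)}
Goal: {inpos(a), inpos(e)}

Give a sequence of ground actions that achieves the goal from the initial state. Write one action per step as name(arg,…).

1. push(a,f)  →  {at(a,f), at(b,a), at(b,e), at(c,b), at(e,b), at(e,f), at(f,e), at(f,f), inpos(f), near(e)}
2. push(e,b)  →  {at(a,f), at(b,a), at(b,b), at(c,b), at(e,b), at(e,f), at(f,e), at(f,f), inpos(b), inpos(f)}
3. tag(a,f)  →  {at(a,f), at(b,a), at(b,b), at(c,b), at(e,b), at(e,f), at(f,e), at(f,f), inpos(a), inpos(b)}
4. tag(e,b)  →  {at(a,f), at(b,a), at(b,b), at(c,b), at(e,b), at(e,f), at(f,e), at(f,f), inpos(a), inpos(e)}

push(a,f); push(e,b); tag(a,f); tag(e,b)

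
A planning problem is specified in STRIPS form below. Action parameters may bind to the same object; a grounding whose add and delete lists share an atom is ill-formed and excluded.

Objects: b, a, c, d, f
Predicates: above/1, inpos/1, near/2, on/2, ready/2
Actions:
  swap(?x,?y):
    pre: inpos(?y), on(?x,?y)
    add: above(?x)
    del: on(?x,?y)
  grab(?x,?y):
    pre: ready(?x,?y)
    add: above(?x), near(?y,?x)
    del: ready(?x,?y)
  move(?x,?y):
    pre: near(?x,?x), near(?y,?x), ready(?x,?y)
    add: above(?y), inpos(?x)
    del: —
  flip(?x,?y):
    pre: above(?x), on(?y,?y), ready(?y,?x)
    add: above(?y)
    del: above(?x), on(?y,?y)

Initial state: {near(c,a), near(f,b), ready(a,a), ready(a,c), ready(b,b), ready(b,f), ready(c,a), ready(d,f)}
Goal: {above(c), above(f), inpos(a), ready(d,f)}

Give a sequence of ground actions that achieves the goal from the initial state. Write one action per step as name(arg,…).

1. grab(b,b)  →  {above(b), near(b,b), near(c,a), near(f,b), ready(a,a), ready(a,c), ready(b,f), ready(c,a), ready(d,f)}
2. grab(a,a)  →  {above(a), above(b), near(a,a), near(b,b), near(c,a), near(f,b), ready(a,c), ready(b,f), ready(c,a), ready(d,f)}
3. move(b,f)  →  {above(a), above(b), above(f), inpos(b), near(a,a), near(b,b), near(c,a), near(f,b), ready(a,c), ready(b,f), ready(c,a), ready(d,f)}
4. move(a,c)  →  {above(a), above(b), above(c), above(f), inpos(a), inpos(b), near(a,a), near(b,b), near(c,a), near(f,b), ready(a,c), ready(b,f), ready(c,a), ready(d,f)}

grab(b,b); grab(a,a); move(b,f); move(a,c)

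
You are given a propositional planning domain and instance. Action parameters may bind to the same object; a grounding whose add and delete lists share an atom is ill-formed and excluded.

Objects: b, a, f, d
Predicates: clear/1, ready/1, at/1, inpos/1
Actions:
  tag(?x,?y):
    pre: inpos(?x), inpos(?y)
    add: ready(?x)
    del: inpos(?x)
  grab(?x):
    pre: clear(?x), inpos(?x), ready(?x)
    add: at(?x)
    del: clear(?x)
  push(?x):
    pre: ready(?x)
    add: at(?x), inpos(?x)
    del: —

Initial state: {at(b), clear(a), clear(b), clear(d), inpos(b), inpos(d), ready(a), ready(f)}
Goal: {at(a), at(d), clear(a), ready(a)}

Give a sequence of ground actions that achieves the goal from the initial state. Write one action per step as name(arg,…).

1. tag(d,b)  →  {at(b), clear(a), clear(b), clear(d), inpos(b), ready(a), ready(d), ready(f)}
2. push(a)  →  {at(a), at(b), clear(a), clear(b), clear(d), inpos(a), inpos(b), ready(a), ready(d), ready(f)}
3. push(d)  →  {at(a), at(b), at(d), clear(a), clear(b), clear(d), inpos(a), inpos(b), inpos(d), ready(a), ready(d), ready(f)}

tag(d,b); push(a); push(d)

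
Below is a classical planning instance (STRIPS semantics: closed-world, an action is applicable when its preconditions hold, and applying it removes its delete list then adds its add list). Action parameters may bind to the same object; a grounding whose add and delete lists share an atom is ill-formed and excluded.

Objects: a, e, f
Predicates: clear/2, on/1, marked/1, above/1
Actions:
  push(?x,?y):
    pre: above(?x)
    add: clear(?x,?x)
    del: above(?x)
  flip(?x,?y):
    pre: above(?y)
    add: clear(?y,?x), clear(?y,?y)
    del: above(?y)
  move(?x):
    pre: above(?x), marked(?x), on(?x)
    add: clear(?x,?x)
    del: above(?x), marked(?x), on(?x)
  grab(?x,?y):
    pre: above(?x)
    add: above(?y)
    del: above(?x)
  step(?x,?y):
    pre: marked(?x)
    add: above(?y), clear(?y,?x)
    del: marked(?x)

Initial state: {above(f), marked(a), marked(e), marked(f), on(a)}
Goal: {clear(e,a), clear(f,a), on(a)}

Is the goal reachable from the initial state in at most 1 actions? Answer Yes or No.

1. flip(a,f)  →  {clear(f,a), clear(f,f), marked(a), marked(e), marked(f), on(a)}
2. step(a,e)  →  {above(e), clear(e,a), clear(f,a), clear(f,f), marked(e), marked(f), on(a)}
optimal plan length = 2; 2 > 1

No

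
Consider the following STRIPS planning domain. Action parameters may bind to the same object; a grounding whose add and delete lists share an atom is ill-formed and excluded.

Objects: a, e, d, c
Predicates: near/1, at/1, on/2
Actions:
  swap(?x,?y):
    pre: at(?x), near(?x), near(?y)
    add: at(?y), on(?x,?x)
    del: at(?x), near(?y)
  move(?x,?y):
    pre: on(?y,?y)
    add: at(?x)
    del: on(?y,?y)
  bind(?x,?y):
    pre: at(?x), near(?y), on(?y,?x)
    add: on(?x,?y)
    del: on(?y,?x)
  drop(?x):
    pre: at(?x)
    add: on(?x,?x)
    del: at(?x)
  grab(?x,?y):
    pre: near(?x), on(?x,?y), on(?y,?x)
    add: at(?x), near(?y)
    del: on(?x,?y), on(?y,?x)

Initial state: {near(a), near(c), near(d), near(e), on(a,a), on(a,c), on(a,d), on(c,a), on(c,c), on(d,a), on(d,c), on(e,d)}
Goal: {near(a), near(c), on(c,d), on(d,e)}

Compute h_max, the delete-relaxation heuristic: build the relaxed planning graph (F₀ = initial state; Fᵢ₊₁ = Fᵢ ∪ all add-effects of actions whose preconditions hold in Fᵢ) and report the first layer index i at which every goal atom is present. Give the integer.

2

F0 = init (12 atoms)
F1 = F0 ∪ {at(a), at(c), at(d), at(e)}  (16 atoms)
F2 = F1 ∪ {on(c,d), on(d,d), on(d,e), on(e,e)}  (20 atoms)
goal ⊆ F2  ⇒  h_max = 2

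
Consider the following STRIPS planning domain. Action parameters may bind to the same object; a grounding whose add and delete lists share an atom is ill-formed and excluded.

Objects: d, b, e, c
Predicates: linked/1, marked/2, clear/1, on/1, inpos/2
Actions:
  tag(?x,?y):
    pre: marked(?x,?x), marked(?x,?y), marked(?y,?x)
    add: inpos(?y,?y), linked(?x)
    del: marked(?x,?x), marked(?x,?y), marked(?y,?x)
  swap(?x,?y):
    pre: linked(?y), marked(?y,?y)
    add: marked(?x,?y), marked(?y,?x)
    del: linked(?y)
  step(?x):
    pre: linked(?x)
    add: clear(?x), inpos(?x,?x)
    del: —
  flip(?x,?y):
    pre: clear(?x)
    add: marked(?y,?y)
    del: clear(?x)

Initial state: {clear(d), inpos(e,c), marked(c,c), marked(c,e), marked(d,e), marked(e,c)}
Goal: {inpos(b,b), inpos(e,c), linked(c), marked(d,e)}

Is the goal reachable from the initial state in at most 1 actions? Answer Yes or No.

1. tag(c,e)  →  {clear(d), inpos(e,c), inpos(e,e), linked(c), marked(d,e)}
2. flip(d,b)  →  {inpos(e,c), inpos(e,e), linked(c), marked(b,b), marked(d,e)}
3. tag(b,b)  →  {inpos(b,b), inpos(e,c), inpos(e,e), linked(b), linked(c), marked(d,e)}
optimal plan length = 3; 3 > 1

No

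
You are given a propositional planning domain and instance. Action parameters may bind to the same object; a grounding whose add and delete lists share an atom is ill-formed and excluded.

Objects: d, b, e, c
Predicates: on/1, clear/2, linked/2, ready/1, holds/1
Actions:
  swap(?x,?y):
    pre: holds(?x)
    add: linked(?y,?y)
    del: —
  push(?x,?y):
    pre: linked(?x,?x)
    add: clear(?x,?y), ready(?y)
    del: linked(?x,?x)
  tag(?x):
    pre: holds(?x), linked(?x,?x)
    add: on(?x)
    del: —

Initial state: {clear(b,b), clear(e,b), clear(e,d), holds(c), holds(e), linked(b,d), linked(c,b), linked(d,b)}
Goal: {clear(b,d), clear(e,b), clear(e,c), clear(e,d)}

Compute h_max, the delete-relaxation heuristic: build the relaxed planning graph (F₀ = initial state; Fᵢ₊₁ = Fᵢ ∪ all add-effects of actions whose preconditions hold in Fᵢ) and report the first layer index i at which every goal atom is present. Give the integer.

2

F0 = init (8 atoms)
F1 = F0 ∪ {linked(b,b), linked(c,c), linked(d,d), linked(e,e)}  (12 atoms)
F2 = F1 ∪ {clear(b,c), clear(b,d), clear(b,e), clear(c,b), clear(c,c), clear(c,d), clear(c,e), clear(d,b), clear(d,c), clear(d,d), clear(d,e), clear(e,c), clear(e,e), on(c), on(e), ready(b), ready(c), ready(d), ready(e)}  (31 atoms)
goal ⊆ F2  ⇒  h_max = 2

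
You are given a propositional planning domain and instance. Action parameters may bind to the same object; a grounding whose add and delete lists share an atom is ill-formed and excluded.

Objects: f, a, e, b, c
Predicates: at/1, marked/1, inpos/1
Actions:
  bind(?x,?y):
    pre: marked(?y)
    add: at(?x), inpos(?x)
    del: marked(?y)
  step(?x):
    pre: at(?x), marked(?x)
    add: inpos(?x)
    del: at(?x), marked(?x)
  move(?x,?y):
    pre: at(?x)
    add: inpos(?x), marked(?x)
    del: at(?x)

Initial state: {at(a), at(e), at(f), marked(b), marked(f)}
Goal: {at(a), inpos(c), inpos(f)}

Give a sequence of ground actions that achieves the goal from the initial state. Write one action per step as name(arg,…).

bind(f,f); bind(c,b)

1. bind(f,f)  →  {at(a), at(e), at(f), inpos(f), marked(b)}
2. bind(c,b)  →  {at(a), at(c), at(e), at(f), inpos(c), inpos(f)}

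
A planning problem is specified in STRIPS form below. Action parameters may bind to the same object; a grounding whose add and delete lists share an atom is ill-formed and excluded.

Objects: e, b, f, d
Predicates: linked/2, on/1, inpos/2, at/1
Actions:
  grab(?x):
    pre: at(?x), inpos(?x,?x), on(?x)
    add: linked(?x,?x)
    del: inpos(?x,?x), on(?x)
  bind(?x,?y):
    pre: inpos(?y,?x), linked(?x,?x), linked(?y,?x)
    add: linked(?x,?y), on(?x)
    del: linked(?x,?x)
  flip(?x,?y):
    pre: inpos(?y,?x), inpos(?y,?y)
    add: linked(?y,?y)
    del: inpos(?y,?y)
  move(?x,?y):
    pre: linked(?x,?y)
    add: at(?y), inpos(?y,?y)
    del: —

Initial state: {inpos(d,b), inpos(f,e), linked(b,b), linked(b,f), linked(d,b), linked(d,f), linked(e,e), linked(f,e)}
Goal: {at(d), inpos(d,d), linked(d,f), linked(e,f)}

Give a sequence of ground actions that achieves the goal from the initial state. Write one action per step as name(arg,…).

1. bind(e,f)  →  {inpos(d,b), inpos(f,e), linked(b,b), linked(b,f), linked(d,b), linked(d,f), linked(e,f), linked(f,e), on(e)}
2. bind(b,d)  →  {inpos(d,b), inpos(f,e), linked(b,d), linked(b,f), linked(d,b), linked(d,f), linked(e,f), linked(f,e), on(b), on(e)}
3. move(b,d)  →  {at(d), inpos(d,b), inpos(d,d), inpos(f,e), linked(b,d), linked(b,f), linked(d,b), linked(d,f), linked(e,f), linked(f,e), on(b), on(e)}

bind(e,f); bind(b,d); move(b,d)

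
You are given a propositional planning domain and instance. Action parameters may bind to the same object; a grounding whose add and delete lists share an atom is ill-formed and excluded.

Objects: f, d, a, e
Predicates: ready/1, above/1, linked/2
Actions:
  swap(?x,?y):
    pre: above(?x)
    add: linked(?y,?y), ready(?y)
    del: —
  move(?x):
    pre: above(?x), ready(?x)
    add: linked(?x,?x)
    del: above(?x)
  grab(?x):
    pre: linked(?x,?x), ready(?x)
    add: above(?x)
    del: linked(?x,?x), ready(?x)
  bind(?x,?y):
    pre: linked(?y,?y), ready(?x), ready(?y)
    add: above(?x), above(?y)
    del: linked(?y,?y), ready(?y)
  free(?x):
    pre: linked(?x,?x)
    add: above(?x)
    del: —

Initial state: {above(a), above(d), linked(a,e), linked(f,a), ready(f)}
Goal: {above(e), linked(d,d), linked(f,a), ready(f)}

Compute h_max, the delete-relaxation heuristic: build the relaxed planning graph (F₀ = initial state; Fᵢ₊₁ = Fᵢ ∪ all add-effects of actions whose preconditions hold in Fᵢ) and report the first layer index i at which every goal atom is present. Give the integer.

2

F0 = init (5 atoms)
F1 = F0 ∪ {linked(a,a), linked(d,d), linked(e,e), linked(f,f), ready(a), ready(d), ready(e)}  (12 atoms)
F2 = F1 ∪ {above(e), above(f)}  (14 atoms)
goal ⊆ F2  ⇒  h_max = 2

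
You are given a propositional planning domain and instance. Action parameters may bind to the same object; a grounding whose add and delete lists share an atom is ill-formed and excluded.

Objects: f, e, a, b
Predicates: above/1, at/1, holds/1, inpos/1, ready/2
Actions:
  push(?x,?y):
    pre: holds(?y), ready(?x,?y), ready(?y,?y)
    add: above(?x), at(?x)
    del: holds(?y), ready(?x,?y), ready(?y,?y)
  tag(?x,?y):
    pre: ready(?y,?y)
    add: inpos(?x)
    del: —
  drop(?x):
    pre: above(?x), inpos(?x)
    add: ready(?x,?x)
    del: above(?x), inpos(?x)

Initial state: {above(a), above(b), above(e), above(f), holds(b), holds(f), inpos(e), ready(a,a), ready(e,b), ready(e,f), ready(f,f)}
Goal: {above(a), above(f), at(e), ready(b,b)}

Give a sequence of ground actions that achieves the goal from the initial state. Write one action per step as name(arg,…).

1. push(e,f)  →  {above(a), above(b), above(e), above(f), at(e), holds(b), inpos(e), ready(a,a), ready(e,b)}
2. tag(b,a)  →  {above(a), above(b), above(e), above(f), at(e), holds(b), inpos(b), inpos(e), ready(a,a), ready(e,b)}
3. drop(b)  →  {above(a), above(e), above(f), at(e), holds(b), inpos(e), ready(a,a), ready(b,b), ready(e,b)}

push(e,f); tag(b,a); drop(b)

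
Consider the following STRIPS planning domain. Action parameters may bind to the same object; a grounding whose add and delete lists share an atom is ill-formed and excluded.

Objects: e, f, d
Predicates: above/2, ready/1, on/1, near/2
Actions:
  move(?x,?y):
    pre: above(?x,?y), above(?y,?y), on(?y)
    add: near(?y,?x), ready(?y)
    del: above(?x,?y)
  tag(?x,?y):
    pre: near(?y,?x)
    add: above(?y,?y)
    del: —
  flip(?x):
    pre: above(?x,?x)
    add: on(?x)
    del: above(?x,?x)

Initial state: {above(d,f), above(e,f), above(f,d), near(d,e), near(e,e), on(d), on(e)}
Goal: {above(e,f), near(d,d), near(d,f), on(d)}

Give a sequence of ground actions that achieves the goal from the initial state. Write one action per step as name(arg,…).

1. tag(e,d)  →  {above(d,d), above(d,f), above(e,f), above(f,d), near(d,e), near(e,e), on(d), on(e)}
2. move(f,d)  →  {above(d,d), above(d,f), above(e,f), near(d,e), near(d,f), near(e,e), on(d), on(e), ready(d)}
3. move(d,d)  →  {above(d,f), above(e,f), near(d,d), near(d,e), near(d,f), near(e,e), on(d), on(e), ready(d)}

tag(e,d); move(f,d); move(d,d)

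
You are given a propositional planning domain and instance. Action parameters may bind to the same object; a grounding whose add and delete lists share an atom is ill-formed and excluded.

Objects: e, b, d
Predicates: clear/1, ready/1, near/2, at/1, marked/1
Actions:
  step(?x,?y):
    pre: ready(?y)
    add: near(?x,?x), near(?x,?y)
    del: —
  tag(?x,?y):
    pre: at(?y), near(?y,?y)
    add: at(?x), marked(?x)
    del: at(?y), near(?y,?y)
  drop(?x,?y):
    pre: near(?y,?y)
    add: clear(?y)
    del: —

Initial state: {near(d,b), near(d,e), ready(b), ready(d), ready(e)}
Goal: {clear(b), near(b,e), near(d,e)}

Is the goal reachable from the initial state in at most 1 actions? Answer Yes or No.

No

1. step(b,e)  →  {near(b,b), near(b,e), near(d,b), near(d,e), ready(b), ready(d), ready(e)}
2. drop(e,b)  →  {clear(b), near(b,b), near(b,e), near(d,b), near(d,e), ready(b), ready(d), ready(e)}
optimal plan length = 2; 2 > 1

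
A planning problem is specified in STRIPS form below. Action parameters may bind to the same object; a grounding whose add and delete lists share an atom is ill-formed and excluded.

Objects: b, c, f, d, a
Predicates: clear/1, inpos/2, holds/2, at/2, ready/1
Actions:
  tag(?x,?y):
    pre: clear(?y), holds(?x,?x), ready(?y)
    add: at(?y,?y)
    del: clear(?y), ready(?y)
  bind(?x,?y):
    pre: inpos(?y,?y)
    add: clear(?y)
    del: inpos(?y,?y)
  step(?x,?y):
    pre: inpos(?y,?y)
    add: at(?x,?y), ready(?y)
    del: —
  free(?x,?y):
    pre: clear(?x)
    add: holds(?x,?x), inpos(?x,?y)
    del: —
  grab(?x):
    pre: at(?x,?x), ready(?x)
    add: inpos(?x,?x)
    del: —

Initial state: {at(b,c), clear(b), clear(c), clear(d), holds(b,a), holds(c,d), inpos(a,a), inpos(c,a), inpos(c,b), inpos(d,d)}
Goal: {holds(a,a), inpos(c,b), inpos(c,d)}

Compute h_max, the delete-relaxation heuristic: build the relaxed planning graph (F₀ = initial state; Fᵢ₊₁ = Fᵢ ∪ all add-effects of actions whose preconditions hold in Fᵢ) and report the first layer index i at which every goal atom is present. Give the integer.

F0 = init (10 atoms)
F1 = F0 ∪ {at(a,a), at(a,d), at(b,a), at(b,d), at(c,a), at(c,d), at(d,a), at(d,d), at(f,a), at(f,d), clear(a), holds(b,b), holds(c,c), holds(d,d), inpos(b,a), inpos(b,b), inpos(b,c), inpos(b,d), inpos(b,f), inpos(c,c), inpos(c,d), inpos(c,f), inpos(d,a), inpos(d,b), inpos(d,c), inpos(d,f), ready(a), ready(d)}  (38 atoms)
F2 = F1 ∪ {at(a,b), at(a,c), at(b,b), at(c,b), at(c,c), at(d,b), at(d,c), at(f,b), at(f,c), holds(a,a), inpos(a,b), inpos(a,c), inpos(a,d), inpos(a,f), ready(b), ready(c)}  (54 atoms)
goal ⊆ F2  ⇒  h_max = 2

2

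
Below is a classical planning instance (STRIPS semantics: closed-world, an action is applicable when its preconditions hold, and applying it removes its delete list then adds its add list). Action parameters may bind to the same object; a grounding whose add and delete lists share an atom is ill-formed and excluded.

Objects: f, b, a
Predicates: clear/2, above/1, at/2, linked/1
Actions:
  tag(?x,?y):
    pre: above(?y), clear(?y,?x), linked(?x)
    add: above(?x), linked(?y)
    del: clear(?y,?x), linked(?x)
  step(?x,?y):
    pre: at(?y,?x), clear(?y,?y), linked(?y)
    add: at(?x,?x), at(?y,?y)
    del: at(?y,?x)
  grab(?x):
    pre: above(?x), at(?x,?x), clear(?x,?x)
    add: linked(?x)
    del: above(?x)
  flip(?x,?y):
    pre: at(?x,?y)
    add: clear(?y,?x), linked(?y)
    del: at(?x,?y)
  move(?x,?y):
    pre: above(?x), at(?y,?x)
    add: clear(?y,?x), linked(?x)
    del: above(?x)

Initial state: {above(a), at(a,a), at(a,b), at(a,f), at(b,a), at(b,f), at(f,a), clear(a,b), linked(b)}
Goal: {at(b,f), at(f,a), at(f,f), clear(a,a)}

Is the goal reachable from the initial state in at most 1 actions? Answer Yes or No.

1. flip(a,a)  →  {above(a), at(a,b), at(a,f), at(b,a), at(b,f), at(f,a), clear(a,a), clear(a,b), linked(a), linked(b)}
2. step(f,a)  →  {above(a), at(a,a), at(a,b), at(b,a), at(b,f), at(f,a), at(f,f), clear(a,a), clear(a,b), linked(a), linked(b)}
optimal plan length = 2; 2 > 1

No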